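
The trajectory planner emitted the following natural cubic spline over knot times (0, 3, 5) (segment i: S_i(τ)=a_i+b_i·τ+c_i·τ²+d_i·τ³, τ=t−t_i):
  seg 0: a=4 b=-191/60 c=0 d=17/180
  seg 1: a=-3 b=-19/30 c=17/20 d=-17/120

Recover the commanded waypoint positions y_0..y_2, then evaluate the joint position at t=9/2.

y_0=4 y_1=-3 y_2=-2
S(9/2) = -161/64

y_0 = S_0(0) = a_0 = 4
y_1 = S_1(0) = a_1 = -3
y_2 = S_1(2) = -2
t_q=9/2 is in segment 1 (τ=3/2); S_1(τ)=-161/64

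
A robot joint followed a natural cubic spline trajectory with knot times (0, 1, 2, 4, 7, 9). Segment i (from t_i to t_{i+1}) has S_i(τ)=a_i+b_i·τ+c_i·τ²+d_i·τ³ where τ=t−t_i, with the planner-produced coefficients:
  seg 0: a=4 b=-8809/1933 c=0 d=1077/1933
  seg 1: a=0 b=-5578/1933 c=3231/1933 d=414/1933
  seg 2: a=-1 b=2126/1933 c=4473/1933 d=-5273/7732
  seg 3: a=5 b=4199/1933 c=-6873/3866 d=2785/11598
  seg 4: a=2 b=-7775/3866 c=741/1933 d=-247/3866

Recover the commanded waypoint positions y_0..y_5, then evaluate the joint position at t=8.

y_0 = S_0(0) = a_0 = 4
y_1 = S_1(0) = a_1 = 0
y_2 = S_2(0) = a_2 = -1
y_3 = S_3(0) = a_3 = 5
y_4 = S_4(0) = a_4 = 2
y_5 = S_4(2) = -1
t_q=8 is in segment 4 (τ=1); S_4(τ)=596/1933

y_0=4 y_1=0 y_2=-1 y_3=5 y_4=2 y_5=-1
S(8) = 596/1933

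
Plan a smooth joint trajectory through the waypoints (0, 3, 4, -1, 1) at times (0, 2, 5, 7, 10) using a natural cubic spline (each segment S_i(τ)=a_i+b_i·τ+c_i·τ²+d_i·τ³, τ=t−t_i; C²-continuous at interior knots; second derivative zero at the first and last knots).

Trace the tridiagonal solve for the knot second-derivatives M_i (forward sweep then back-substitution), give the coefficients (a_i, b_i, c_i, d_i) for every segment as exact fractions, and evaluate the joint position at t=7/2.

Δ: Δ0=3/2, Δ1=1/3, Δ2=-5/2, Δ3=2/3
row 1: diag=10, rhs=-7; c'=3/10, d'=-7/10
row 2: denom=10−3·3/10=91/10; d'=(-17−3·-7/10)/(91/10)=-149/91
row 3: denom=10−2·20/91=870/91; d'=(19−2·-149/91)/(870/91)=2027/870
back: M3=2027/870
back: M2=-149/91−20/91·2027/870=-187/87
back: M1=-7/10−3/10·-187/87=-8/145
M: M0=0, M1=-8/145, M2=-187/87, M3=2027/870, M4=0
seg 0: a=0, c=M0/2=0, d=(M1−M0)/(6·2)=-2/435, b=Δ0−h0·(2M0+M1)/6=1321/870
seg 1: a=3, c=M1/2=-4/145, d=(M2−M1)/(6·3)=-911/7830, b=Δ1−h1·(2M1+M2)/6=1273/870
seg 2: a=4, c=M2/2=-187/174, d=(M3−M2)/(6·2)=433/1160, b=Δ2−h2·(2M2+M3)/6=-802/435
seg 3: a=-1, c=M3/2=2027/1740, d=(M4−M3)/(6·3)=-2027/15660, b=Δ3−h3·(2M3+M4)/6=-1447/870
t_q=7/2 → seg 1, τ=3/2; S=3+1273/870·τ+-4/145·τ²+-911/7830·τ³=10997/2320

  seg 0: a=0 b=1321/870 c=0 d=-2/435
  seg 1: a=3 b=1273/870 c=-4/145 d=-911/7830
  seg 2: a=4 b=-802/435 c=-187/174 d=433/1160
  seg 3: a=-1 b=-1447/870 c=2027/1740 d=-2027/15660
S(7/2) = 10997/2320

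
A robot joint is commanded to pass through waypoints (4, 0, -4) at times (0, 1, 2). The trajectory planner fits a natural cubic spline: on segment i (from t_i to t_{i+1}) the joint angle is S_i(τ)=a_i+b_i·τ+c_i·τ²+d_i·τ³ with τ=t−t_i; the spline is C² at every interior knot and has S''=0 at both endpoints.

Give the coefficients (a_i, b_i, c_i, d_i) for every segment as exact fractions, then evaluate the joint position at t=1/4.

Δ: Δ0=-4, Δ1=-4
row 1: diag=4, rhs=0; c'=1/4, d'=0
back: M1=0
M: M0=0, M1=0, M2=0
seg 0: a=4, c=M0/2=0, d=(M1−M0)/(6·1)=0, b=Δ0−h0·(2M0+M1)/6=-4
seg 1: a=0, c=M1/2=0, d=(M2−M1)/(6·1)=0, b=Δ1−h1·(2M1+M2)/6=-4
t_q=1/4 → seg 0, τ=1/4; S=4+-4·τ+0·τ²+0·τ³=3

  seg 0: a=4 b=-4 c=0 d=0
  seg 1: a=0 b=-4 c=0 d=0
S(1/4) = 3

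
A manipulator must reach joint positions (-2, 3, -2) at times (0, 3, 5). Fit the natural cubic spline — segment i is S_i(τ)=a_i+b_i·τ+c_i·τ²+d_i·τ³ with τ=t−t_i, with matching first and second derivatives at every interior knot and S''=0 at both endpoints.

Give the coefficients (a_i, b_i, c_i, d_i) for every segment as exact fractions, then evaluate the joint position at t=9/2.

Δ: Δ0=5/3, Δ1=-5/2
row 1: diag=10, rhs=-25; c'=1/5, d'=-5/2
back: M1=-5/2
M: M0=0, M1=-5/2, M2=0
seg 0: a=-2, c=M0/2=0, d=(M1−M0)/(6·3)=-5/36, b=Δ0−h0·(2M0+M1)/6=35/12
seg 1: a=3, c=M1/2=-5/4, d=(M2−M1)/(6·2)=5/24, b=Δ1−h1·(2M1+M2)/6=-5/6
t_q=9/2 → seg 1, τ=3/2; S=3+-5/6·τ+-5/4·τ²+5/24·τ³=-23/64

  seg 0: a=-2 b=35/12 c=0 d=-5/36
  seg 1: a=3 b=-5/6 c=-5/4 d=5/24
S(9/2) = -23/64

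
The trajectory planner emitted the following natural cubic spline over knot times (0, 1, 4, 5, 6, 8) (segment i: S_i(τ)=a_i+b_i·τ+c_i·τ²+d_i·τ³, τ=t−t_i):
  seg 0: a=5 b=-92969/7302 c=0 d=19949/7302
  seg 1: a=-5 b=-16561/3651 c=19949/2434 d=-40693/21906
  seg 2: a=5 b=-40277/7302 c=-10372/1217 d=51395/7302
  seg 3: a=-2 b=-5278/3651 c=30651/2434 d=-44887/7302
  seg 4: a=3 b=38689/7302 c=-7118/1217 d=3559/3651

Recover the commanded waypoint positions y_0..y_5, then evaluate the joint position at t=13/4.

y_0=5 y_1=-5 y_2=5 y_3=-2 y_4=3 y_5=-2
S(13/4) = 798607/155776

y_0 = S_0(0) = a_0 = 5
y_1 = S_1(0) = a_1 = -5
y_2 = S_2(0) = a_2 = 5
y_3 = S_3(0) = a_3 = -2
y_4 = S_4(0) = a_4 = 3
y_5 = S_4(2) = -2
t_q=13/4 is in segment 1 (τ=9/4); S_1(τ)=798607/155776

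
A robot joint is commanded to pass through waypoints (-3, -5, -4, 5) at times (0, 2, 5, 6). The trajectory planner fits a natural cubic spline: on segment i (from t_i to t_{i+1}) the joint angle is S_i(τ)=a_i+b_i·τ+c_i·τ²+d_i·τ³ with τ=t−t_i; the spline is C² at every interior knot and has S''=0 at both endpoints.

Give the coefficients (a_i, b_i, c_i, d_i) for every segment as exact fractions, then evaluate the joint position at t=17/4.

  seg 0: a=-3 b=-121/213 c=0 d=-23/213
  seg 1: a=-5 b=-397/213 c=-46/71 d=98/213
  seg 2: a=-4 b=1421/213 c=248/71 d=-248/213
S(17/4) = -16433/2272

Δ: Δ0=-1, Δ1=1/3, Δ2=9
row 1: diag=10, rhs=8; c'=3/10, d'=4/5
row 2: denom=8−3·3/10=71/10; d'=(52−3·4/5)/(71/10)=496/71
back: M2=496/71
back: M1=4/5−3/10·496/71=-92/71
M: M0=0, M1=-92/71, M2=496/71, M3=0
seg 0: a=-3, c=M0/2=0, d=(M1−M0)/(6·2)=-23/213, b=Δ0−h0·(2M0+M1)/6=-121/213
seg 1: a=-5, c=M1/2=-46/71, d=(M2−M1)/(6·3)=98/213, b=Δ1−h1·(2M1+M2)/6=-397/213
seg 2: a=-4, c=M2/2=248/71, d=(M3−M2)/(6·1)=-248/213, b=Δ2−h2·(2M2+M3)/6=1421/213
t_q=17/4 → seg 1, τ=9/4; S=-5+-397/213·τ+-46/71·τ²+98/213·τ³=-16433/2272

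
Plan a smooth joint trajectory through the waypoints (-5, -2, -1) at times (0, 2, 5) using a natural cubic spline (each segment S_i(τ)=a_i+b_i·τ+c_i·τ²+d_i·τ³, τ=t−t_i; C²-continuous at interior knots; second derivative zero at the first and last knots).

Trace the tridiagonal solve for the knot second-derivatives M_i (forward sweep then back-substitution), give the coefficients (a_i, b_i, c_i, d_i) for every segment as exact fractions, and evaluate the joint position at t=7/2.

Δ: Δ0=3/2, Δ1=1/3
row 1: diag=10, rhs=-7; c'=3/10, d'=-7/10
back: M1=-7/10
M: M0=0, M1=-7/10, M2=0
seg 0: a=-5, c=M0/2=0, d=(M1−M0)/(6·2)=-7/120, b=Δ0−h0·(2M0+M1)/6=26/15
seg 1: a=-2, c=M1/2=-7/20, d=(M2−M1)/(6·3)=7/180, b=Δ1−h1·(2M1+M2)/6=31/30
t_q=7/2 → seg 1, τ=3/2; S=-2+31/30·τ+-7/20·τ²+7/180·τ³=-177/160

  seg 0: a=-5 b=26/15 c=0 d=-7/120
  seg 1: a=-2 b=31/30 c=-7/20 d=7/180
S(7/2) = -177/160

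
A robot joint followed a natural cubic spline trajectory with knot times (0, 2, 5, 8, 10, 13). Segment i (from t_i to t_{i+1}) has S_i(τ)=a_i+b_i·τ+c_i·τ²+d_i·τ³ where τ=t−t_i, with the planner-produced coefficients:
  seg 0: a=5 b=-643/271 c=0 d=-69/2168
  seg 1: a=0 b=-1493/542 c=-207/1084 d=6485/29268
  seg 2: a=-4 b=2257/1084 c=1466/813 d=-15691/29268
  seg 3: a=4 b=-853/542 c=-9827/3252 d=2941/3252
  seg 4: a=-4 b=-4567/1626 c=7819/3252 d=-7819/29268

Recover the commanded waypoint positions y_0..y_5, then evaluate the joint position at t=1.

y_0=5 y_1=0 y_2=-4 y_3=4 y_4=-4 y_5=2
S(1) = 5627/2168

y_0 = S_0(0) = a_0 = 5
y_1 = S_1(0) = a_1 = 0
y_2 = S_2(0) = a_2 = -4
y_3 = S_3(0) = a_3 = 4
y_4 = S_4(0) = a_4 = -4
y_5 = S_4(3) = 2
t_q=1 is in segment 0 (τ=1); S_0(τ)=5627/2168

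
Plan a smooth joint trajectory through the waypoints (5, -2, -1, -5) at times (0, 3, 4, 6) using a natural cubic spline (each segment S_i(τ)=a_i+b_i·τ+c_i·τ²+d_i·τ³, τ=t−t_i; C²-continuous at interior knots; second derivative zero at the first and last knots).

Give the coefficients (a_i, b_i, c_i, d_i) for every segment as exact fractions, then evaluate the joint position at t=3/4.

  seg 0: a=5 b=-536/141 c=0 d=23/141
  seg 1: a=-2 b=85/141 c=69/47 d=-151/141
  seg 2: a=-1 b=46/141 c=-82/47 d=41/141
S(3/4) = 6671/3008

Δ: Δ0=-7/3, Δ1=1, Δ2=-2
row 1: diag=8, rhs=20; c'=1/8, d'=5/2
row 2: denom=6−1·1/8=47/8; d'=(-18−1·5/2)/(47/8)=-164/47
back: M2=-164/47
back: M1=5/2−1/8·-164/47=138/47
M: M0=0, M1=138/47, M2=-164/47, M3=0
seg 0: a=5, c=M0/2=0, d=(M1−M0)/(6·3)=23/141, b=Δ0−h0·(2M0+M1)/6=-536/141
seg 1: a=-2, c=M1/2=69/47, d=(M2−M1)/(6·1)=-151/141, b=Δ1−h1·(2M1+M2)/6=85/141
seg 2: a=-1, c=M2/2=-82/47, d=(M3−M2)/(6·2)=41/141, b=Δ2−h2·(2M2+M3)/6=46/141
t_q=3/4 → seg 0, τ=3/4; S=5+-536/141·τ+0·τ²+23/141·τ³=6671/3008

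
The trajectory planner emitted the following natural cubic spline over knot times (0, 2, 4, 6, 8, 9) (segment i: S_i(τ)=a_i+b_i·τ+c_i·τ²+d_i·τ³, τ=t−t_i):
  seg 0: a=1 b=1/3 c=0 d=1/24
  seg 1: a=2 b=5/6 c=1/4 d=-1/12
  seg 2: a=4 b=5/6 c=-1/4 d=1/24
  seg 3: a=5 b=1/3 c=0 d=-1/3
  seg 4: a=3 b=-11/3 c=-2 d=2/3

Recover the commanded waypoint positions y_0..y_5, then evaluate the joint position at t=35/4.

y_0=1 y_1=2 y_2=4 y_3=5 y_4=3 y_5=-2
S(35/4) = -19/32

y_0 = S_0(0) = a_0 = 1
y_1 = S_1(0) = a_1 = 2
y_2 = S_2(0) = a_2 = 4
y_3 = S_3(0) = a_3 = 5
y_4 = S_4(0) = a_4 = 3
y_5 = S_4(1) = -2
t_q=35/4 is in segment 4 (τ=3/4); S_4(τ)=-19/32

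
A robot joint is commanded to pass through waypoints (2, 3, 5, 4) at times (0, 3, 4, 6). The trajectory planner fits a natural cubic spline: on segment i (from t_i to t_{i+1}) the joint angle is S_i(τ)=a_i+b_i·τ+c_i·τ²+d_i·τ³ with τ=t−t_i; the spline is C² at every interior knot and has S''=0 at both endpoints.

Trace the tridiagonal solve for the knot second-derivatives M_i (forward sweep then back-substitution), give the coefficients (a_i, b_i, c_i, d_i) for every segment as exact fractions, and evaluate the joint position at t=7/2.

Δ: Δ0=1/3, Δ1=2, Δ2=-1/2
row 1: diag=8, rhs=10; c'=1/8, d'=5/4
row 2: denom=6−1·1/8=47/8; d'=(-15−1·5/4)/(47/8)=-130/47
back: M2=-130/47
back: M1=5/4−1/8·-130/47=75/47
M: M0=0, M1=75/47, M2=-130/47, M3=0
seg 0: a=2, c=M0/2=0, d=(M1−M0)/(6·3)=25/282, b=Δ0−h0·(2M0+M1)/6=-131/282
seg 1: a=3, c=M1/2=75/94, d=(M2−M1)/(6·1)=-205/282, b=Δ1−h1·(2M1+M2)/6=272/141
seg 2: a=5, c=M2/2=-65/47, d=(M3−M2)/(6·2)=65/282, b=Δ2−h2·(2M2+M3)/6=379/282
t_q=7/2 → seg 1, τ=1/2; S=3+272/141·τ+75/94·τ²+-205/282·τ³=3063/752

  seg 0: a=2 b=-131/282 c=0 d=25/282
  seg 1: a=3 b=272/141 c=75/94 d=-205/282
  seg 2: a=5 b=379/282 c=-65/47 d=65/282
S(7/2) = 3063/752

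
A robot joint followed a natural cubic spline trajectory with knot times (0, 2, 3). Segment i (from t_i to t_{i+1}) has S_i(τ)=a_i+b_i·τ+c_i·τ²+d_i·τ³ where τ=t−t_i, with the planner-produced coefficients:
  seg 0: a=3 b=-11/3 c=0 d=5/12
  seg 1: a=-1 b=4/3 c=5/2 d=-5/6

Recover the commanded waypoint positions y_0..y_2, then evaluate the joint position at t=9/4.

y_0 = S_0(0) = a_0 = 3
y_1 = S_1(0) = a_1 = -1
y_2 = S_1(1) = 2
t_q=9/4 is in segment 1 (τ=1/4); S_1(τ)=-67/128

y_0=3 y_1=-1 y_2=2
S(9/4) = -67/128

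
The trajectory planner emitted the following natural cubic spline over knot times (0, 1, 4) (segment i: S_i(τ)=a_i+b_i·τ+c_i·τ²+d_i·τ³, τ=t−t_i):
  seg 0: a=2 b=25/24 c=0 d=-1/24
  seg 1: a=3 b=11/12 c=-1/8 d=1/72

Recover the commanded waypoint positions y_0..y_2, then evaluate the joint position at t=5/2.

y_0 = S_0(0) = a_0 = 2
y_1 = S_1(0) = a_1 = 3
y_2 = S_1(3) = 5
t_q=5/2 is in segment 1 (τ=3/2); S_1(τ)=265/64

y_0=2 y_1=3 y_2=5
S(5/2) = 265/64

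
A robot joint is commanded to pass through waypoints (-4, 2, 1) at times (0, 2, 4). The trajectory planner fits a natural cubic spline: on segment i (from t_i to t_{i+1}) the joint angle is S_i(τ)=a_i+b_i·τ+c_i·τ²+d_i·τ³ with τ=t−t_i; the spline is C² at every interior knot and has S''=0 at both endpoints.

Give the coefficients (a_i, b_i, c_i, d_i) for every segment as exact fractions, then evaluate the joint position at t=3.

Δ: Δ0=3, Δ1=-1/2
row 1: diag=8, rhs=-21; c'=1/4, d'=-21/8
back: M1=-21/8
M: M0=0, M1=-21/8, M2=0
seg 0: a=-4, c=M0/2=0, d=(M1−M0)/(6·2)=-7/32, b=Δ0−h0·(2M0+M1)/6=31/8
seg 1: a=2, c=M1/2=-21/16, d=(M2−M1)/(6·2)=7/32, b=Δ1−h1·(2M1+M2)/6=5/4
t_q=3 → seg 1, τ=1; S=2+5/4·τ+-21/16·τ²+7/32·τ³=69/32

  seg 0: a=-4 b=31/8 c=0 d=-7/32
  seg 1: a=2 b=5/4 c=-21/16 d=7/32
S(3) = 69/32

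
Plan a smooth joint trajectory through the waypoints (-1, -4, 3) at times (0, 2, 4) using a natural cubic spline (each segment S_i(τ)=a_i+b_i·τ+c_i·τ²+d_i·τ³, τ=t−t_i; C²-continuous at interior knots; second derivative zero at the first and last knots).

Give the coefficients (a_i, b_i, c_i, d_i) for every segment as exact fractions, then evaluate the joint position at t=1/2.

Δ: Δ0=-3/2, Δ1=7/2
row 1: diag=8, rhs=30; c'=1/4, d'=15/4
back: M1=15/4
M: M0=0, M1=15/4, M2=0
seg 0: a=-1, c=M0/2=0, d=(M1−M0)/(6·2)=5/16, b=Δ0−h0·(2M0+M1)/6=-11/4
seg 1: a=-4, c=M1/2=15/8, d=(M2−M1)/(6·2)=-5/16, b=Δ1−h1·(2M1+M2)/6=1
t_q=1/2 → seg 0, τ=1/2; S=-1+-11/4·τ+0·τ²+5/16·τ³=-299/128

  seg 0: a=-1 b=-11/4 c=0 d=5/16
  seg 1: a=-4 b=1 c=15/8 d=-5/16
S(1/2) = -299/128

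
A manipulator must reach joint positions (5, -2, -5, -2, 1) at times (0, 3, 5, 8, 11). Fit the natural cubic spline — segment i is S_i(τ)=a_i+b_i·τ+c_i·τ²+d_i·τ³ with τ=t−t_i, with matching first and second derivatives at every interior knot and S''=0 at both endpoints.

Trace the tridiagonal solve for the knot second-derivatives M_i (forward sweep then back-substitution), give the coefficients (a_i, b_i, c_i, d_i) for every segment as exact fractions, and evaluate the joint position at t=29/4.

  seg 0: a=5 b=-1717/708 c=0 d=65/6372
  seg 1: a=-2 b=-761/354 c=65/708 d=55/472
  seg 2: a=-5 b=-68/177 c=140/177 d=-175/1593
  seg 3: a=-2 b=247/177 c=-35/177 d=35/1593
S(29/4) = -11749/3776

Δ: Δ0=-7/3, Δ1=-3/2, Δ2=1, Δ3=1
row 1: diag=10, rhs=5; c'=1/5, d'=1/2
row 2: denom=10−2·1/5=48/5; d'=(15−2·1/2)/(48/5)=35/24
row 3: denom=12−3·5/16=177/16; d'=(0−3·35/24)/(177/16)=-70/177
back: M3=-70/177
back: M2=35/24−5/16·-70/177=280/177
back: M1=1/2−1/5·280/177=65/354
M: M0=0, M1=65/354, M2=280/177, M3=-70/177, M4=0
seg 0: a=5, c=M0/2=0, d=(M1−M0)/(6·3)=65/6372, b=Δ0−h0·(2M0+M1)/6=-1717/708
seg 1: a=-2, c=M1/2=65/708, d=(M2−M1)/(6·2)=55/472, b=Δ1−h1·(2M1+M2)/6=-761/354
seg 2: a=-5, c=M2/2=140/177, d=(M3−M2)/(6·3)=-175/1593, b=Δ2−h2·(2M2+M3)/6=-68/177
seg 3: a=-2, c=M3/2=-35/177, d=(M4−M3)/(6·3)=35/1593, b=Δ3−h3·(2M3+M4)/6=247/177
t_q=29/4 → seg 2, τ=9/4; S=-5+-68/177·τ+140/177·τ²+-175/1593·τ³=-11749/3776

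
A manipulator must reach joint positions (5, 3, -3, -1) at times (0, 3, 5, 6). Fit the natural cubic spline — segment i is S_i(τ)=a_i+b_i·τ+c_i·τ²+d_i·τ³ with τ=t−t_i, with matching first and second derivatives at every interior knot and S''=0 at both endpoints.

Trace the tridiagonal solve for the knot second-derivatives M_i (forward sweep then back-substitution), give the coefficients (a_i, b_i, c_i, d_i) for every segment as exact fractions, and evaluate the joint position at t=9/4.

  seg 0: a=5 b=13/21 c=0 d=-1/7
  seg 1: a=3 b=-68/21 c=-9/7 d=59/84
  seg 2: a=-3 b=1/21 c=41/14 d=-41/42
S(9/4) = 305/64

Δ: Δ0=-2/3, Δ1=-3, Δ2=2
row 1: diag=10, rhs=-14; c'=1/5, d'=-7/5
row 2: denom=6−2·1/5=28/5; d'=(30−2·-7/5)/(28/5)=41/7
back: M2=41/7
back: M1=-7/5−1/5·41/7=-18/7
M: M0=0, M1=-18/7, M2=41/7, M3=0
seg 0: a=5, c=M0/2=0, d=(M1−M0)/(6·3)=-1/7, b=Δ0−h0·(2M0+M1)/6=13/21
seg 1: a=3, c=M1/2=-9/7, d=(M2−M1)/(6·2)=59/84, b=Δ1−h1·(2M1+M2)/6=-68/21
seg 2: a=-3, c=M2/2=41/14, d=(M3−M2)/(6·1)=-41/42, b=Δ2−h2·(2M2+M3)/6=1/21
t_q=9/4 → seg 0, τ=9/4; S=5+13/21·τ+0·τ²+-1/7·τ³=305/64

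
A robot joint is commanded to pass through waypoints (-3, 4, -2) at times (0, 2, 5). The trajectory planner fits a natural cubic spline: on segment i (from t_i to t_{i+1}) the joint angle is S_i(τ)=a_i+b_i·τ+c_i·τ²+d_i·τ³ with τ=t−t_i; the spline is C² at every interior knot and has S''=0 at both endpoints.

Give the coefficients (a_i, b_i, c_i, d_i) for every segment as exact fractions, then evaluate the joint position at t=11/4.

  seg 0: a=-3 b=23/5 c=0 d=-11/40
  seg 1: a=4 b=13/10 c=-33/20 d=11/60
S(11/4) = 5279/1280

Δ: Δ0=7/2, Δ1=-2
row 1: diag=10, rhs=-33; c'=3/10, d'=-33/10
back: M1=-33/10
M: M0=0, M1=-33/10, M2=0
seg 0: a=-3, c=M0/2=0, d=(M1−M0)/(6·2)=-11/40, b=Δ0−h0·(2M0+M1)/6=23/5
seg 1: a=4, c=M1/2=-33/20, d=(M2−M1)/(6·3)=11/60, b=Δ1−h1·(2M1+M2)/6=13/10
t_q=11/4 → seg 1, τ=3/4; S=4+13/10·τ+-33/20·τ²+11/60·τ³=5279/1280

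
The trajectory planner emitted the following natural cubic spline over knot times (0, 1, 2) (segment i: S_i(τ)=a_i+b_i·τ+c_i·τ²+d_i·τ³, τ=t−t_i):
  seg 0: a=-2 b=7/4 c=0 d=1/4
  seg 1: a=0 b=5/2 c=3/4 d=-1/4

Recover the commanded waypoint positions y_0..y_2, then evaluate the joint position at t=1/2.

y_0 = S_0(0) = a_0 = -2
y_1 = S_1(0) = a_1 = 0
y_2 = S_1(1) = 3
t_q=1/2 is in segment 0 (τ=1/2); S_0(τ)=-35/32

y_0=-2 y_1=0 y_2=3
S(1/2) = -35/32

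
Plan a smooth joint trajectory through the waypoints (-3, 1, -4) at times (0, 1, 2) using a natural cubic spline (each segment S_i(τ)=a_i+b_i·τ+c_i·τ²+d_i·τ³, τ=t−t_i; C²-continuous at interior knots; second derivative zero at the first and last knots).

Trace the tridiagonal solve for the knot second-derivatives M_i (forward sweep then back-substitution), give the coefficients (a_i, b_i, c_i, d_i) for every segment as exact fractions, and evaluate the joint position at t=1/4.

  seg 0: a=-3 b=25/4 c=0 d=-9/4
  seg 1: a=1 b=-1/2 c=-27/4 d=9/4
S(1/4) = -377/256

Δ: Δ0=4, Δ1=-5
row 1: diag=4, rhs=-54; c'=1/4, d'=-27/2
back: M1=-27/2
M: M0=0, M1=-27/2, M2=0
seg 0: a=-3, c=M0/2=0, d=(M1−M0)/(6·1)=-9/4, b=Δ0−h0·(2M0+M1)/6=25/4
seg 1: a=1, c=M1/2=-27/4, d=(M2−M1)/(6·1)=9/4, b=Δ1−h1·(2M1+M2)/6=-1/2
t_q=1/4 → seg 0, τ=1/4; S=-3+25/4·τ+0·τ²+-9/4·τ³=-377/256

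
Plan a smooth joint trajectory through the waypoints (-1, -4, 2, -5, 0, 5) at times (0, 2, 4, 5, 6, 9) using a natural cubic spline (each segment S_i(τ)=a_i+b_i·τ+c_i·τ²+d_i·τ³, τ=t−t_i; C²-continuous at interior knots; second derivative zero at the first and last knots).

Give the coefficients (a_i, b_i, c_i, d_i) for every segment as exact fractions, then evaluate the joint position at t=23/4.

  seg 0: a=-1 b=-3892/975 c=0 d=4859/7800
  seg 1: a=-4 b=6793/1950 c=4859/1300 d=-388/195
  seg 2: a=2 b=-10613/1950 c=-10661/1300 d=1993/300
  seg 3: a=-5 b=-1493/780 c=3812/325 d=-18779/3900
  seg 4: a=0 b=13843/1950 c=-3531/1300 d=1177/3900
S(23/4) = -155523/83200

Δ: Δ0=-3/2, Δ1=3, Δ2=-7, Δ3=5, Δ4=5/3
row 1: diag=8, rhs=27; c'=1/4, d'=27/8
row 2: denom=6−2·1/4=11/2; d'=(-60−2·27/8)/(11/2)=-267/22
row 3: denom=4−1·2/11=42/11; d'=(72−1·-267/22)/(42/11)=617/28
row 4: denom=8−1·11/42=325/42; d'=(-20−1·617/28)/(325/42)=-3531/650
back: M4=-3531/650
back: M3=617/28−11/42·-3531/650=7624/325
back: M2=-267/22−2/11·7624/325=-10661/650
back: M1=27/8−1/4·-10661/650=4859/650
M: M0=0, M1=4859/650, M2=-10661/650, M3=7624/325, M4=-3531/650, M5=0
seg 0: a=-1, c=M0/2=0, d=(M1−M0)/(6·2)=4859/7800, b=Δ0−h0·(2M0+M1)/6=-3892/975
seg 1: a=-4, c=M1/2=4859/1300, d=(M2−M1)/(6·2)=-388/195, b=Δ1−h1·(2M1+M2)/6=6793/1950
seg 2: a=2, c=M2/2=-10661/1300, d=(M3−M2)/(6·1)=1993/300, b=Δ2−h2·(2M2+M3)/6=-10613/1950
seg 3: a=-5, c=M3/2=3812/325, d=(M4−M3)/(6·1)=-18779/3900, b=Δ3−h3·(2M3+M4)/6=-1493/780
seg 4: a=0, c=M4/2=-3531/1300, d=(M5−M4)/(6·3)=1177/3900, b=Δ4−h4·(2M4+M5)/6=13843/1950
t_q=23/4 → seg 3, τ=3/4; S=-5+-1493/780·τ+3812/325·τ²+-18779/3900·τ³=-155523/83200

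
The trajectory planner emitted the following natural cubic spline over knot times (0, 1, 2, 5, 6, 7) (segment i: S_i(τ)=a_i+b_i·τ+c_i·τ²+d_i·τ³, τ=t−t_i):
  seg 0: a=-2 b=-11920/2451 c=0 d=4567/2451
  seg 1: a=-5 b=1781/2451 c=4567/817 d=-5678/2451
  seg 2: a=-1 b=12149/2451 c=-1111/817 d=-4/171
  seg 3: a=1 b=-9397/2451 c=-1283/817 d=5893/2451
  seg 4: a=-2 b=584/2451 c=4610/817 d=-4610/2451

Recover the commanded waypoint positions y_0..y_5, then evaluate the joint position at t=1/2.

y_0=-2 y_1=-5 y_2=-1 y_3=1 y_4=-2 y_5=2
S(1/2) = -27443/6536

y_0 = S_0(0) = a_0 = -2
y_1 = S_1(0) = a_1 = -5
y_2 = S_2(0) = a_2 = -1
y_3 = S_3(0) = a_3 = 1
y_4 = S_4(0) = a_4 = -2
y_5 = S_4(1) = 2
t_q=1/2 is in segment 0 (τ=1/2); S_0(τ)=-27443/6536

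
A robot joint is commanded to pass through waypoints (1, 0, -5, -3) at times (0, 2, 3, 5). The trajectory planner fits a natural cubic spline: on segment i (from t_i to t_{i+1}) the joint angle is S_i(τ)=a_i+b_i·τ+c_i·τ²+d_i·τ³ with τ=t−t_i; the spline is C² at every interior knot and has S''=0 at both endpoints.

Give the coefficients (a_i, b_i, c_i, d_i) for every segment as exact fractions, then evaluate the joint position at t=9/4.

  seg 0: a=1 b=97/70 c=0 d=-33/70
  seg 1: a=0 b=-299/70 c=-99/35 d=21/10
  seg 2: a=-5 b=-127/35 c=243/70 d=-81/140
S(9/4) = -5429/4480

Δ: Δ0=-1/2, Δ1=-5, Δ2=1
row 1: diag=6, rhs=-27; c'=1/6, d'=-9/2
row 2: denom=6−1·1/6=35/6; d'=(36−1·-9/2)/(35/6)=243/35
back: M2=243/35
back: M1=-9/2−1/6·243/35=-198/35
M: M0=0, M1=-198/35, M2=243/35, M3=0
seg 0: a=1, c=M0/2=0, d=(M1−M0)/(6·2)=-33/70, b=Δ0−h0·(2M0+M1)/6=97/70
seg 1: a=0, c=M1/2=-99/35, d=(M2−M1)/(6·1)=21/10, b=Δ1−h1·(2M1+M2)/6=-299/70
seg 2: a=-5, c=M2/2=243/70, d=(M3−M2)/(6·2)=-81/140, b=Δ2−h2·(2M2+M3)/6=-127/35
t_q=9/4 → seg 1, τ=1/4; S=0+-299/70·τ+-99/35·τ²+21/10·τ³=-5429/4480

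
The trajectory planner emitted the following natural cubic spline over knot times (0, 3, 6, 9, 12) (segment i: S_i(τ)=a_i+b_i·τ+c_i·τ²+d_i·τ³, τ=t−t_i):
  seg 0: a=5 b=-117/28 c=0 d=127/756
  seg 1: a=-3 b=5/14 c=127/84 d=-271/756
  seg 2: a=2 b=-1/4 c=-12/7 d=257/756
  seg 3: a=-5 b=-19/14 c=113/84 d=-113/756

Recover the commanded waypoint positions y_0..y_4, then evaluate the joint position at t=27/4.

y_0 = S_0(0) = a_0 = 5
y_1 = S_1(0) = a_1 = -3
y_2 = S_2(0) = a_2 = 2
y_3 = S_3(0) = a_3 = -5
y_4 = S_3(3) = -1
t_q=27/4 is in segment 2 (τ=3/4); S_2(τ)=1777/1792

y_0=5 y_1=-3 y_2=2 y_3=-5 y_4=-1
S(27/4) = 1777/1792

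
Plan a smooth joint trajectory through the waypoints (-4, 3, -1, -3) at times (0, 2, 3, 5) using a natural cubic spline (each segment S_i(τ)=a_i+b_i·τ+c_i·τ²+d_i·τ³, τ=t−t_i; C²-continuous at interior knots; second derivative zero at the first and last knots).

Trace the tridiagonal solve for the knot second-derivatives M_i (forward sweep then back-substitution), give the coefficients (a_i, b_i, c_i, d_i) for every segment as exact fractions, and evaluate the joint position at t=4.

Δ: Δ0=7/2, Δ1=-4, Δ2=-1
row 1: diag=6, rhs=-45; c'=1/6, d'=-15/2
row 2: denom=6−1·1/6=35/6; d'=(18−1·-15/2)/(35/6)=153/35
back: M2=153/35
back: M1=-15/2−1/6·153/35=-288/35
M: M0=0, M1=-288/35, M2=153/35, M3=0
seg 0: a=-4, c=M0/2=0, d=(M1−M0)/(6·2)=-24/35, b=Δ0−h0·(2M0+M1)/6=437/70
seg 1: a=3, c=M1/2=-144/35, d=(M2−M1)/(6·1)=21/10, b=Δ1−h1·(2M1+M2)/6=-139/70
seg 2: a=-1, c=M2/2=153/70, d=(M3−M2)/(6·2)=-51/140, b=Δ2−h2·(2M2+M3)/6=-137/35
t_q=4 → seg 2, τ=1; S=-1+-137/35·τ+153/70·τ²+-51/140·τ³=-433/140

  seg 0: a=-4 b=437/70 c=0 d=-24/35
  seg 1: a=3 b=-139/70 c=-144/35 d=21/10
  seg 2: a=-1 b=-137/35 c=153/70 d=-51/140
S(4) = -433/140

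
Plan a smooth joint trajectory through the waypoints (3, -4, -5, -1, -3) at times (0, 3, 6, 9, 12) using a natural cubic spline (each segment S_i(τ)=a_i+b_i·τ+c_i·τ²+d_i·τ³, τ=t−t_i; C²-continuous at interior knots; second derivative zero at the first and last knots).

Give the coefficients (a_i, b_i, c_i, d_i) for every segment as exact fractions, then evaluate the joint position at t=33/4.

Δ: Δ0=-7/3, Δ1=-1/3, Δ2=4/3, Δ3=-2/3
row 1: diag=12, rhs=12; c'=1/4, d'=1
row 2: denom=12−3·1/4=45/4; d'=(10−3·1)/(45/4)=28/45
row 3: denom=12−3·4/15=56/5; d'=(-12−3·28/45)/(56/5)=-26/21
back: M3=-26/21
back: M2=28/45−4/15·-26/21=20/21
back: M1=1−1/4·20/21=16/21
M: M0=0, M1=16/21, M2=20/21, M3=-26/21, M4=0
seg 0: a=3, c=M0/2=0, d=(M1−M0)/(6·3)=8/189, b=Δ0−h0·(2M0+M1)/6=-19/7
seg 1: a=-4, c=M1/2=8/21, d=(M2−M1)/(6·3)=2/189, b=Δ1−h1·(2M1+M2)/6=-11/7
seg 2: a=-5, c=M2/2=10/21, d=(M3−M2)/(6·3)=-23/189, b=Δ2−h2·(2M2+M3)/6=1
seg 3: a=-1, c=M3/2=-13/21, d=(M4−M3)/(6·3)=13/189, b=Δ3−h3·(2M3+M4)/6=4/7
t_q=33/4 → seg 2, τ=9/4; S=-5+1·τ+10/21·τ²+-23/189·τ³=-773/448

  seg 0: a=3 b=-19/7 c=0 d=8/189
  seg 1: a=-4 b=-11/7 c=8/21 d=2/189
  seg 2: a=-5 b=1 c=10/21 d=-23/189
  seg 3: a=-1 b=4/7 c=-13/21 d=13/189
S(33/4) = -773/448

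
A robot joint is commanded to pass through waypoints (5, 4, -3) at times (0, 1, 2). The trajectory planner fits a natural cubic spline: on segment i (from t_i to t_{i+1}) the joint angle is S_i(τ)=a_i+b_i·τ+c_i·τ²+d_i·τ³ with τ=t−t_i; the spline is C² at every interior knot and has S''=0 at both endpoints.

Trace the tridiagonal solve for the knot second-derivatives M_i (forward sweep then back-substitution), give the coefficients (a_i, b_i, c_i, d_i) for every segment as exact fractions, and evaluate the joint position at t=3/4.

Δ: Δ0=-1, Δ1=-7
row 1: diag=4, rhs=-36; c'=1/4, d'=-9
back: M1=-9
M: M0=0, M1=-9, M2=0
seg 0: a=5, c=M0/2=0, d=(M1−M0)/(6·1)=-3/2, b=Δ0−h0·(2M0+M1)/6=1/2
seg 1: a=4, c=M1/2=-9/2, d=(M2−M1)/(6·1)=3/2, b=Δ1−h1·(2M1+M2)/6=-4
t_q=3/4 → seg 0, τ=3/4; S=5+1/2·τ+0·τ²+-3/2·τ³=607/128

  seg 0: a=5 b=1/2 c=0 d=-3/2
  seg 1: a=4 b=-4 c=-9/2 d=3/2
S(3/4) = 607/128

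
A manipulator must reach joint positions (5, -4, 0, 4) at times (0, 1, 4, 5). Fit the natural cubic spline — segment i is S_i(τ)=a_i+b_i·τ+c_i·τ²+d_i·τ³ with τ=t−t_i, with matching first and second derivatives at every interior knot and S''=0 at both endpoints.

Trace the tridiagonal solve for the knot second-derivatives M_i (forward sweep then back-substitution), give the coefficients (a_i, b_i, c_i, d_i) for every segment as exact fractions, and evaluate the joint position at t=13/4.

Δ: Δ0=-9, Δ1=4/3, Δ2=4
row 1: diag=8, rhs=62; c'=3/8, d'=31/4
row 2: denom=8−3·3/8=55/8; d'=(16−3·31/4)/(55/8)=-58/55
back: M2=-58/55
back: M1=31/4−3/8·-58/55=448/55
M: M0=0, M1=448/55, M2=-58/55, M3=0
seg 0: a=5, c=M0/2=0, d=(M1−M0)/(6·1)=224/165, b=Δ0−h0·(2M0+M1)/6=-1709/165
seg 1: a=-4, c=M1/2=224/55, d=(M2−M1)/(6·3)=-23/45, b=Δ1−h1·(2M1+M2)/6=-1037/165
seg 2: a=0, c=M2/2=-29/55, d=(M3−M2)/(6·1)=29/165, b=Δ2−h2·(2M2+M3)/6=718/165
t_q=13/4 → seg 1, τ=9/4; S=-4+-1037/165·τ+224/55·τ²+-23/45·τ³=-11773/3520

  seg 0: a=5 b=-1709/165 c=0 d=224/165
  seg 1: a=-4 b=-1037/165 c=224/55 d=-23/45
  seg 2: a=0 b=718/165 c=-29/55 d=29/165
S(13/4) = -11773/3520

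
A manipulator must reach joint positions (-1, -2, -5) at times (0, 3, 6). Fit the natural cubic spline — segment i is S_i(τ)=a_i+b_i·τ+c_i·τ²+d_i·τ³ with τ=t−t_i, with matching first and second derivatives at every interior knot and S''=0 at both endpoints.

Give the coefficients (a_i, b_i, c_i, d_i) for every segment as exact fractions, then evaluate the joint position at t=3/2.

Δ: Δ0=-1/3, Δ1=-1
row 1: diag=12, rhs=-4; c'=1/4, d'=-1/3
back: M1=-1/3
M: M0=0, M1=-1/3, M2=0
seg 0: a=-1, c=M0/2=0, d=(M1−M0)/(6·3)=-1/54, b=Δ0−h0·(2M0+M1)/6=-1/6
seg 1: a=-2, c=M1/2=-1/6, d=(M2−M1)/(6·3)=1/54, b=Δ1−h1·(2M1+M2)/6=-2/3
t_q=3/2 → seg 0, τ=3/2; S=-1+-1/6·τ+0·τ²+-1/54·τ³=-21/16

  seg 0: a=-1 b=-1/6 c=0 d=-1/54
  seg 1: a=-2 b=-2/3 c=-1/6 d=1/54
S(3/2) = -21/16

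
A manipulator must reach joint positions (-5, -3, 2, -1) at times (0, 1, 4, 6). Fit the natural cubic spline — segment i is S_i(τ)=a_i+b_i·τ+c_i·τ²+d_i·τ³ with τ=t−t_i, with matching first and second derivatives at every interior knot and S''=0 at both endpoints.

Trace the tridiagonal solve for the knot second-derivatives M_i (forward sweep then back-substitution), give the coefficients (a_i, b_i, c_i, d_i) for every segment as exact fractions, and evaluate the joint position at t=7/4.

  seg 0: a=-5 b=815/426 c=0 d=37/426
  seg 1: a=-3 b=463/213 c=37/142 d=-61/426
  seg 2: a=2 b=-55/426 c=-73/71 d=73/426
S(7/4) = -11665/9088

Δ: Δ0=2, Δ1=5/3, Δ2=-3/2
row 1: diag=8, rhs=-2; c'=3/8, d'=-1/4
row 2: denom=10−3·3/8=71/8; d'=(-19−3·-1/4)/(71/8)=-146/71
back: M2=-146/71
back: M1=-1/4−3/8·-146/71=37/71
M: M0=0, M1=37/71, M2=-146/71, M3=0
seg 0: a=-5, c=M0/2=0, d=(M1−M0)/(6·1)=37/426, b=Δ0−h0·(2M0+M1)/6=815/426
seg 1: a=-3, c=M1/2=37/142, d=(M2−M1)/(6·3)=-61/426, b=Δ1−h1·(2M1+M2)/6=463/213
seg 2: a=2, c=M2/2=-73/71, d=(M3−M2)/(6·2)=73/426, b=Δ2−h2·(2M2+M3)/6=-55/426
t_q=7/4 → seg 1, τ=3/4; S=-3+463/213·τ+37/142·τ²+-61/426·τ³=-11665/9088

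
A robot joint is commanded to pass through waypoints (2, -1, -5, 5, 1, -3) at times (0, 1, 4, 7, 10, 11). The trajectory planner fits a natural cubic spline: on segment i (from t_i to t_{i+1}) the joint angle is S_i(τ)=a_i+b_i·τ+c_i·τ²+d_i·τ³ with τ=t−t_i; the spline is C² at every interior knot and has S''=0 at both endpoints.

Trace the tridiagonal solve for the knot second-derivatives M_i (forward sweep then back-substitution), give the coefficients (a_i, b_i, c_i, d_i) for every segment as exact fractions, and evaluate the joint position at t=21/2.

Δ: Δ0=-3, Δ1=-4/3, Δ2=10/3, Δ3=-4/3, Δ4=-4
row 1: diag=8, rhs=10; c'=3/8, d'=5/4
row 2: denom=12−3·3/8=87/8; d'=(28−3·5/4)/(87/8)=194/87
row 3: denom=12−3·8/29=324/29; d'=(-28−3·194/87)/(324/29)=-503/162
row 4: denom=8−3·29/108=259/36; d'=(-16−3·-503/162)/(259/36)=-722/777
back: M4=-722/777
back: M3=-503/162−29/108·-722/777=-6656/2331
back: M2=194/87−8/29·-6656/2331=7034/2331
back: M1=5/4−3/8·7034/2331=92/777
M: M0=0, M1=92/777, M2=7034/2331, M3=-6656/2331, M4=-722/777, M5=0
seg 0: a=2, c=M0/2=0, d=(M1−M0)/(6·1)=46/2331, b=Δ0−h0·(2M0+M1)/6=-7039/2331
seg 1: a=-1, c=M1/2=46/777, d=(M2−M1)/(6·3)=3379/20979, b=Δ1−h1·(2M1+M2)/6=-6901/2331
seg 2: a=-5, c=M2/2=3517/2331, d=(M3−M2)/(6·3)=-185/567, b=Δ2−h2·(2M2+M3)/6=4064/2331
seg 3: a=5, c=M3/2=-3328/2331, d=(M4−M3)/(6·3)=2245/20979, b=Δ3−h3·(2M3+M4)/6=4631/2331
seg 4: a=1, c=M4/2=-361/777, d=(M5−M4)/(6·1)=361/2331, b=Δ4−h4·(2M4+M5)/6=-8602/2331
t_q=21/2 → seg 4, τ=1/2; S=1+-8602/2331·τ+-361/777·τ²+361/2331·τ³=-5855/6216

  seg 0: a=2 b=-7039/2331 c=0 d=46/2331
  seg 1: a=-1 b=-6901/2331 c=46/777 d=3379/20979
  seg 2: a=-5 b=4064/2331 c=3517/2331 d=-185/567
  seg 3: a=5 b=4631/2331 c=-3328/2331 d=2245/20979
  seg 4: a=1 b=-8602/2331 c=-361/777 d=361/2331
S(21/2) = -5855/6216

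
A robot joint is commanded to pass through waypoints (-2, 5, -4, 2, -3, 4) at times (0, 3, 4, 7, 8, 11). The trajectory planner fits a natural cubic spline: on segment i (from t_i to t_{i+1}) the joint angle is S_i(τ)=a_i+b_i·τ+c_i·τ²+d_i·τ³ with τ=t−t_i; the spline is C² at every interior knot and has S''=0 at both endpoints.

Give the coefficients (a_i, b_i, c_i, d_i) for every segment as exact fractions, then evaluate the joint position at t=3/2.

Δ: Δ0=7/3, Δ1=-9, Δ2=2, Δ3=-5, Δ4=7/3
row 1: diag=8, rhs=-68; c'=1/8, d'=-17/2
row 2: denom=8−1·1/8=63/8; d'=(66−1·-17/2)/(63/8)=596/63
row 3: denom=8−3·8/21=48/7; d'=(-42−3·596/63)/(48/7)=-739/72
row 4: denom=8−1·7/48=377/48; d'=(44−1·-739/72)/(377/48)=7814/1131
back: M4=7814/1131
back: M3=-739/72−7/48·7814/1131=-12748/1131
back: M2=596/63−8/21·-12748/1131=15556/1131
back: M1=-17/2−1/8·15556/1131=-11558/1131
M: M0=0, M1=-11558/1131, M2=15556/1131, M3=-12748/1131, M4=7814/1131, M5=0
seg 0: a=-2, c=M0/2=0, d=(M1−M0)/(6·3)=-5779/10179, b=Δ0−h0·(2M0+M1)/6=2806/377
seg 1: a=5, c=M1/2=-5779/1131, d=(M2−M1)/(6·1)=4519/1131, b=Δ1−h1·(2M1+M2)/6=-2973/377
seg 2: a=-4, c=M2/2=7778/1131, d=(M3−M2)/(6·3)=-488/351, b=Δ2−h2·(2M2+M3)/6=-6920/1131
seg 3: a=2, c=M3/2=-6374/1131, d=(M4−M3)/(6·1)=3427/1131, b=Δ3−h3·(2M3+M4)/6=-2708/1131
seg 4: a=-3, c=M4/2=3907/1131, d=(M5−M4)/(6·3)=-3907/10179, b=Δ4−h4·(2M4+M5)/6=-1725/377
t_q=3/2 → seg 0, τ=3/2; S=-2+2806/377·τ+0·τ²+-5779/10179·τ³=21861/3016

  seg 0: a=-2 b=2806/377 c=0 d=-5779/10179
  seg 1: a=5 b=-2973/377 c=-5779/1131 d=4519/1131
  seg 2: a=-4 b=-6920/1131 c=7778/1131 d=-488/351
  seg 3: a=2 b=-2708/1131 c=-6374/1131 d=3427/1131
  seg 4: a=-3 b=-1725/377 c=3907/1131 d=-3907/10179
S(3/2) = 21861/3016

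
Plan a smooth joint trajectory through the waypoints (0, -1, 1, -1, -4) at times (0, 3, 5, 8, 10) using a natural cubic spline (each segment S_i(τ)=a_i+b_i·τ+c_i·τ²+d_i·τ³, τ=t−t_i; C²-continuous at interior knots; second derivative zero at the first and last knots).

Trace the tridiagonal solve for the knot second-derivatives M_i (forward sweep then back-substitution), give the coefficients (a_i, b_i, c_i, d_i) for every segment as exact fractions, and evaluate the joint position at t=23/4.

  seg 0: a=0 b=-739/870 c=0 d=449/7830
  seg 1: a=-1 b=304/435 c=449/870 d=-53/290
  seg 2: a=1 b=248/435 c=-101/174 d=439/7830
  seg 3: a=-1 b=-1217/870 c=-11/145 d=11/870
S(23/4) = 4175/3712

Δ: Δ0=-1/3, Δ1=1, Δ2=-2/3, Δ3=-3/2
row 1: diag=10, rhs=8; c'=1/5, d'=4/5
row 2: denom=10−2·1/5=48/5; d'=(-10−2·4/5)/(48/5)=-29/24
row 3: denom=10−3·5/16=145/16; d'=(-5−3·-29/24)/(145/16)=-22/145
back: M3=-22/145
back: M2=-29/24−5/16·-22/145=-101/87
back: M1=4/5−1/5·-101/87=449/435
M: M0=0, M1=449/435, M2=-101/87, M3=-22/145, M4=0
seg 0: a=0, c=M0/2=0, d=(M1−M0)/(6·3)=449/7830, b=Δ0−h0·(2M0+M1)/6=-739/870
seg 1: a=-1, c=M1/2=449/870, d=(M2−M1)/(6·2)=-53/290, b=Δ1−h1·(2M1+M2)/6=304/435
seg 2: a=1, c=M2/2=-101/174, d=(M3−M2)/(6·3)=439/7830, b=Δ2−h2·(2M2+M3)/6=248/435
seg 3: a=-1, c=M3/2=-11/145, d=(M4−M3)/(6·2)=11/870, b=Δ3−h3·(2M3+M4)/6=-1217/870
t_q=23/4 → seg 2, τ=3/4; S=1+248/435·τ+-101/174·τ²+439/7830·τ³=4175/3712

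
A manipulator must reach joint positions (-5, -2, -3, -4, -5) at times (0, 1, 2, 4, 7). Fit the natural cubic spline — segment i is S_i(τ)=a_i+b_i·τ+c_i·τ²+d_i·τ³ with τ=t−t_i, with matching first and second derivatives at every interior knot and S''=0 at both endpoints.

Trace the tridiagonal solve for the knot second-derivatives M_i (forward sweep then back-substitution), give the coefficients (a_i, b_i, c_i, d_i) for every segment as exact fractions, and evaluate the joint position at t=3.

Δ: Δ0=3, Δ1=-1, Δ2=-1/2, Δ3=-1/3
row 1: diag=4, rhs=-24; c'=1/4, d'=-6
row 2: denom=6−1·1/4=23/4; d'=(3−1·-6)/(23/4)=36/23
row 3: denom=10−2·8/23=214/23; d'=(1−2·36/23)/(214/23)=-49/214
back: M3=-49/214
back: M2=36/23−8/23·-49/214=176/107
back: M1=-6−1/4·176/107=-686/107
M: M0=0, M1=-686/107, M2=176/107, M3=-49/214, M4=0
seg 0: a=-5, c=M0/2=0, d=(M1−M0)/(6·1)=-343/321, b=Δ0−h0·(2M0+M1)/6=1306/321
seg 1: a=-2, c=M1/2=-343/107, d=(M2−M1)/(6·1)=431/321, b=Δ1−h1·(2M1+M2)/6=277/321
seg 2: a=-3, c=M2/2=88/107, d=(M3−M2)/(6·2)=-401/2568, b=Δ2−h2·(2M2+M3)/6=-488/321
seg 3: a=-4, c=M3/2=-49/428, d=(M4−M3)/(6·3)=49/3852, b=Δ3−h3·(2M3+M4)/6=-67/642
t_q=3 → seg 2, τ=1; S=-3+-488/321·τ+88/107·τ²+-401/2568·τ³=-3299/856

  seg 0: a=-5 b=1306/321 c=0 d=-343/321
  seg 1: a=-2 b=277/321 c=-343/107 d=431/321
  seg 2: a=-3 b=-488/321 c=88/107 d=-401/2568
  seg 3: a=-4 b=-67/642 c=-49/428 d=49/3852
S(3) = -3299/856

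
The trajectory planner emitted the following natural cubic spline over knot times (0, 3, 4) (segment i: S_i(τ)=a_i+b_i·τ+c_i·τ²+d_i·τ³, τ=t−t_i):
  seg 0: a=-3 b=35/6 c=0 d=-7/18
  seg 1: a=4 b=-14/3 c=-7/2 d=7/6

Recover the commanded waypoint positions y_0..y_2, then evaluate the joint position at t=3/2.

y_0=-3 y_1=4 y_2=-3
S(3/2) = 71/16

y_0 = S_0(0) = a_0 = -3
y_1 = S_1(0) = a_1 = 4
y_2 = S_1(1) = -3
t_q=3/2 is in segment 0 (τ=3/2); S_0(τ)=71/16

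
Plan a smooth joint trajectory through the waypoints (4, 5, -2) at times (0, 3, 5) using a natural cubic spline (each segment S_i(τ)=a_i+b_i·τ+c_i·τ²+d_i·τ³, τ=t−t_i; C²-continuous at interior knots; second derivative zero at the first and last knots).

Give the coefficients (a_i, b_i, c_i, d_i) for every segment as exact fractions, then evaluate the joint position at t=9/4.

  seg 0: a=4 b=89/60 c=0 d=-23/180
  seg 1: a=5 b=-59/30 c=-23/20 d=23/120
S(9/4) = 7529/1280

Δ: Δ0=1/3, Δ1=-7/2
row 1: diag=10, rhs=-23; c'=1/5, d'=-23/10
back: M1=-23/10
M: M0=0, M1=-23/10, M2=0
seg 0: a=4, c=M0/2=0, d=(M1−M0)/(6·3)=-23/180, b=Δ0−h0·(2M0+M1)/6=89/60
seg 1: a=5, c=M1/2=-23/20, d=(M2−M1)/(6·2)=23/120, b=Δ1−h1·(2M1+M2)/6=-59/30
t_q=9/4 → seg 0, τ=9/4; S=4+89/60·τ+0·τ²+-23/180·τ³=7529/1280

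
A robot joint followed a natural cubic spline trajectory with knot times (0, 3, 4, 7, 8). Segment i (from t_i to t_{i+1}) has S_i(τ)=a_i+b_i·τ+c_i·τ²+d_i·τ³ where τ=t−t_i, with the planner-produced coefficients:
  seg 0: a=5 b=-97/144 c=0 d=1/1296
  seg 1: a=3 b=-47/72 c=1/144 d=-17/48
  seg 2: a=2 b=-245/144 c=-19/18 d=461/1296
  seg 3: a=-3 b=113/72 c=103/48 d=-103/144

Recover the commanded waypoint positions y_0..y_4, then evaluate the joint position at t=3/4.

y_0=5 y_1=3 y_2=2 y_3=-3 y_4=0
S(3/4) = 4603/1024

y_0 = S_0(0) = a_0 = 5
y_1 = S_1(0) = a_1 = 3
y_2 = S_2(0) = a_2 = 2
y_3 = S_3(0) = a_3 = -3
y_4 = S_3(1) = 0
t_q=3/4 is in segment 0 (τ=3/4); S_0(τ)=4603/1024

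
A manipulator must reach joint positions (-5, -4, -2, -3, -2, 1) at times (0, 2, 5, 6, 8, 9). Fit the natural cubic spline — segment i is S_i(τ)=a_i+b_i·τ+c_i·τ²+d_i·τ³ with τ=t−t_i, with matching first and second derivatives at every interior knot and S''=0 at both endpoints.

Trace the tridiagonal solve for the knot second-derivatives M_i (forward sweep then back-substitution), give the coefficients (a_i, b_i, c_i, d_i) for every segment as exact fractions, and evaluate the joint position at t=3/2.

Δ: Δ0=1/2, Δ1=2/3, Δ2=-1, Δ3=1/2, Δ4=3
row 1: diag=10, rhs=1; c'=3/10, d'=1/10
row 2: denom=8−3·3/10=71/10; d'=(-10−3·1/10)/(71/10)=-103/71
row 3: denom=6−1·10/71=416/71; d'=(9−1·-103/71)/(416/71)=371/208
row 4: denom=6−2·71/208=553/104; d'=(15−2·371/208)/(553/104)=1189/553
back: M4=1189/553
back: M3=371/208−71/208·1189/553=1161/1106
back: M2=-103/71−10/71·1161/1106=-884/553
back: M1=1/10−3/10·-884/553=641/1106
M: M0=0, M1=641/1106, M2=-884/553, M3=1161/1106, M4=1189/553, M5=0
seg 0: a=-5, c=M0/2=0, d=(M1−M0)/(6·2)=641/13272, b=Δ0−h0·(2M0+M1)/6=509/1659
seg 1: a=-4, c=M1/2=641/2212, d=(M2−M1)/(6·3)=-803/6636, b=Δ1−h1·(2M1+M2)/6=2941/3318
seg 2: a=-2, c=M2/2=-442/553, d=(M3−M2)/(6·1)=2929/6636, b=Δ2−h2·(2M2+M3)/6=-4261/6636
seg 3: a=-3, c=M3/2=1161/2212, d=(M4−M3)/(6·2)=1217/13272, b=Δ3−h3·(2M3+M4)/6=-3041/3318
seg 4: a=-2, c=M4/2=1189/1106, d=(M5−M4)/(6·1)=-1189/3318, b=Δ4−h4·(2M4+M5)/6=3788/1659
t_q=3/2 → seg 0, τ=3/2; S=-5+509/1659·τ+0·τ²+641/13272·τ³=-22129/5056

  seg 0: a=-5 b=509/1659 c=0 d=641/13272
  seg 1: a=-4 b=2941/3318 c=641/2212 d=-803/6636
  seg 2: a=-2 b=-4261/6636 c=-442/553 d=2929/6636
  seg 3: a=-3 b=-3041/3318 c=1161/2212 d=1217/13272
  seg 4: a=-2 b=3788/1659 c=1189/1106 d=-1189/3318
S(3/2) = -22129/5056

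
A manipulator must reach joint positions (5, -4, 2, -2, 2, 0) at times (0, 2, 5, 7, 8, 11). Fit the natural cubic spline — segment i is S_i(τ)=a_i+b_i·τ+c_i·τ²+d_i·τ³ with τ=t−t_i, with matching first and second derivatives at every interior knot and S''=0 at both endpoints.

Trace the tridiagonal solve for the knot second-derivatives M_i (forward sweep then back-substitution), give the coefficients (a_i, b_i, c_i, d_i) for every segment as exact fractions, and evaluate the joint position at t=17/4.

  seg 0: a=5 b=-50521/7914 c=0 d=3727/7914
  seg 1: a=-4 b=-5797/7914 c=3727/1319 d=-45461/71226
  seg 2: a=2 b=-4004/3957 c=-23099/7914 d=19189/15828
  seg 3: a=-2 b=2455/1319 c=17234/3957 d=-8771/3957
  seg 4: a=2 b=15520/3957 c=-9079/3957 d=9079/35613
S(17/4) = 234065/168832

Δ: Δ0=-9/2, Δ1=2, Δ2=-2, Δ3=4, Δ4=-2/3
row 1: diag=10, rhs=39; c'=3/10, d'=39/10
row 2: denom=10−3·3/10=91/10; d'=(-24−3·39/10)/(91/10)=-51/13
row 3: denom=6−2·20/91=506/91; d'=(36−2·-51/13)/(506/91)=1995/253
row 4: denom=8−1·91/506=3957/506; d'=(-28−1·1995/253)/(3957/506)=-18158/3957
back: M4=-18158/3957
back: M3=1995/253−91/506·-18158/3957=34468/3957
back: M2=-51/13−20/91·34468/3957=-23099/3957
back: M1=39/10−3/10·-23099/3957=7454/1319
M: M0=0, M1=7454/1319, M2=-23099/3957, M3=34468/3957, M4=-18158/3957, M5=0
seg 0: a=5, c=M0/2=0, d=(M1−M0)/(6·2)=3727/7914, b=Δ0−h0·(2M0+M1)/6=-50521/7914
seg 1: a=-4, c=M1/2=3727/1319, d=(M2−M1)/(6·3)=-45461/71226, b=Δ1−h1·(2M1+M2)/6=-5797/7914
seg 2: a=2, c=M2/2=-23099/7914, d=(M3−M2)/(6·2)=19189/15828, b=Δ2−h2·(2M2+M3)/6=-4004/3957
seg 3: a=-2, c=M3/2=17234/3957, d=(M4−M3)/(6·1)=-8771/3957, b=Δ3−h3·(2M3+M4)/6=2455/1319
seg 4: a=2, c=M4/2=-9079/3957, d=(M5−M4)/(6·3)=9079/35613, b=Δ4−h4·(2M4+M5)/6=15520/3957
t_q=17/4 → seg 1, τ=9/4; S=-4+-5797/7914·τ+3727/1319·τ²+-45461/71226·τ³=234065/168832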